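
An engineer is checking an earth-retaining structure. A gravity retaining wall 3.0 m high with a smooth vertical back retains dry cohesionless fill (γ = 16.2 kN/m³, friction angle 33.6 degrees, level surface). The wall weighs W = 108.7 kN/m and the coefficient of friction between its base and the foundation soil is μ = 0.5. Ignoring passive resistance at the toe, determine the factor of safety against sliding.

2.59

K_a = tan²(45° − 33.6°/2) = 0.2875.
P_a = ½K_aγH² = 0.5×0.2875×16.2×3.0² = 20.96 kN/m, acting at H/3 = 1.000 m above the base.
FS_sliding = μW / P_a = 0.5×108.7 / 20.96 = 2.593.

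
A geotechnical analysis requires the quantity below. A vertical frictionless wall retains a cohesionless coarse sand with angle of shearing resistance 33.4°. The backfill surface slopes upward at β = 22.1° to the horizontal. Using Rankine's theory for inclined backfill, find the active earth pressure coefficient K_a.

0.366

K_a = cos β · (cos β − √(cos²β − cos²φ)) / (cos β + √(cos²β − cos²φ)).
cos β = 0.9265, cos φ = 0.8348, √(cos²β − cos²φ) = 0.4019.
K_a = 0.9265 × (0.9265 − 0.4019)/(0.9265 + 0.4019) = 0.3660.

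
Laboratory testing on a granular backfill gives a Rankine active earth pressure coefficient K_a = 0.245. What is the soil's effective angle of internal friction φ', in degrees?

37.3°

K_a = tan²(45° − φ/2) ⇒ 45° − φ/2 = arctan(√0.245) = 26.33°.
φ = 2(45° − 26.33°) = 37.33°.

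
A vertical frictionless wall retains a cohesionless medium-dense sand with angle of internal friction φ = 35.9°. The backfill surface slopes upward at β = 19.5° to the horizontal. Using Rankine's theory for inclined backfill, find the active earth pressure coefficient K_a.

0.305

K_a = cos β · (cos β − √(cos²β − cos²φ)) / (cos β + √(cos²β − cos²φ)).
cos β = 0.9426, cos φ = 0.8100, √(cos²β − cos²φ) = 0.4821.
K_a = 0.9426 × (0.9426 − 0.4821)/(0.9426 + 0.4821) = 0.3047.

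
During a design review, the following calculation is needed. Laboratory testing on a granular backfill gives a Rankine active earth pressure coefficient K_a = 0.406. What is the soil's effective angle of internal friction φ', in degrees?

K_a = tan²(45° − φ/2) ⇒ 45° − φ/2 = arctan(√0.406) = 32.50°.
φ = 2(45° − 32.50°) = 24.99°.

25.0°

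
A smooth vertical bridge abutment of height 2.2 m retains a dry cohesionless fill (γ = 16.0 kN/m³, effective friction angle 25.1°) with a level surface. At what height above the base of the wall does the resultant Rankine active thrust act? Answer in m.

K_a = 0.4043.
The pressure distribution is triangular, so the resultant acts at H/3 above the base = 2.2/3 = 0.7333 m.

0.733 m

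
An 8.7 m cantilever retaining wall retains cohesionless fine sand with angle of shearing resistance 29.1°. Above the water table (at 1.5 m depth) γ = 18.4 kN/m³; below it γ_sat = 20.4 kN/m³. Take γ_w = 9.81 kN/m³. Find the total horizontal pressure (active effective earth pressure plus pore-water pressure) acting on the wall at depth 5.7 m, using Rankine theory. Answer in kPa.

66.1 kPa

K_a = (1 − sin φ)/(1 + sin φ) = 0.3456.
γ' = 20.4 − 9.81 = 10.59 kN/m³.
Effective vertical stress at 5.7 m: σ'_v = 18.4×1.5 + 10.59×4.20 = 72.08 kPa.
σ'_h = K_a σ'_v = 0.3456 × 72.08 = 24.91 kPa; u = γ_w × 4.20 = 41.20 kPa.
Total σ_h = 24.91 + 41.20 = 66.11 kPa.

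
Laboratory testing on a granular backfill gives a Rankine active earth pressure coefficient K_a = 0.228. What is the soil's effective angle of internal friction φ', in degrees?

39.0°

K_a = tan²(45° − φ/2) ⇒ 45° − φ/2 = arctan(√0.228) = 25.52°.
φ = 2(45° − 25.52°) = 38.95°.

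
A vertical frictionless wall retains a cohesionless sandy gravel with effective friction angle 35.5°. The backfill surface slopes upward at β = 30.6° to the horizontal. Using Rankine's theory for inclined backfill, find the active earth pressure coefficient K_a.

K_a = cos β · (cos β − √(cos²β − cos²φ)) / (cos β + √(cos²β − cos²φ)).
cos β = 0.8607, cos φ = 0.8141, √(cos²β − cos²φ) = 0.2795.
K_a = 0.8607 × (0.8607 − 0.2795)/(0.8607 + 0.2795) = 0.4388.

0.439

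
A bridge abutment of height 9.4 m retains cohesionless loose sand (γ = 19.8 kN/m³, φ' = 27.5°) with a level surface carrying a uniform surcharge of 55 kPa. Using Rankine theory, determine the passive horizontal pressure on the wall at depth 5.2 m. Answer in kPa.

429 kPa

K_p = (1 + sin φ)/(1 − sin φ) = 2.716.
σ_v = γz + q = 19.8 × 5.2 + 55 = 158.0 kPa.
σ_h = K_p σ_v = 2.716 × 158.0 = 429.0 kPa.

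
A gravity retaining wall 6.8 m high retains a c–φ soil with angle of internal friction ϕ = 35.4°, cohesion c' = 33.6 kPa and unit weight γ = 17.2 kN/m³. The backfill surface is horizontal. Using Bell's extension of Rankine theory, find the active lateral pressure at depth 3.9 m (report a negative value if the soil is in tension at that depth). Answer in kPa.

K_a = (1 − sin φ)/(1 + sin φ) = 0.2664.
σ_a = K_a γ z − 2c√K_a = 0.2664×17.2×3.9 − 2×33.6×0.5161 = -16.81 kPa.

-16.8 kPa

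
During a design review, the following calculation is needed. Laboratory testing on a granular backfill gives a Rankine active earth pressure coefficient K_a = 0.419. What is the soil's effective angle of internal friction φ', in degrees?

K_a = tan²(45° − φ/2) ⇒ 45° − φ/2 = arctan(√0.419) = 32.92°.
φ = 2(45° − 32.92°) = 24.17°.

24.2°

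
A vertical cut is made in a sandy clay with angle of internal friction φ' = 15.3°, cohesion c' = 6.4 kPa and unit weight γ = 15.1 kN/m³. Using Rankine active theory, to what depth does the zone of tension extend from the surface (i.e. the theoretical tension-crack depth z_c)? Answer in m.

1.11 m

K_a = tan²(45° − 15.3°/2) = 0.5824; √K_a = 0.7632.
The active pressure is zero where K_a γ z = 2c√K_a, so z_c = 2c/(γ√K_a) = 2×6.4/(15.1×0.7632) = 1.111 m.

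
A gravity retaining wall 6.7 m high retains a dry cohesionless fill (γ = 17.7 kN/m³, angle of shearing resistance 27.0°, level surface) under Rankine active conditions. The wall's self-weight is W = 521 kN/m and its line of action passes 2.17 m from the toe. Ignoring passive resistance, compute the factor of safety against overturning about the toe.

3.39

K_a = tan²(45° − 27.0°/2) = 0.3755.
P_a = ½K_aγH² = 0.5×0.3755×17.7×6.7² = 149.2 kN/m, acting at H/3 = 2.233 m above the base.
Overturning moment M_o = P_a × H/3 = 149.2 × 2.233 = 333.2.
Resisting moment M_r = W × 2.17 = 521 × 2.17 = 1131.
FS_overturning = M_r/M_o = 1131/333.2 = 3.393.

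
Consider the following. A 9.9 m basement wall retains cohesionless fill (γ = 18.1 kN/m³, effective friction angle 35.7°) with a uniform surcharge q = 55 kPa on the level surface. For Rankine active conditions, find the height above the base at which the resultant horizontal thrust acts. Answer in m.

3.93 m

K_a = 0.2630.
Triangular part P₁ = ½K_aγH² = 233.3 at H/3 = 3.300 m; rectangular part P₂ = K_a q H = 143.2 at H/2 = 4.950 m.
ȳ = (P₁·3.300 + P₂·4.950)/(P₁+P₂) = 3.928 m.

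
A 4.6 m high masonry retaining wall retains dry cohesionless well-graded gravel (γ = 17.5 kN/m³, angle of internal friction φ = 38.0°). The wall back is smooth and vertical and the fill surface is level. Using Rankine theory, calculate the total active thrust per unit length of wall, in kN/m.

K_a = tan²(45° − φ/2) = 0.2379.
P_a = ½ K_a γ H² = 0.5 × 0.2379 × 17.5 × 4.6² = 44.04 kN/m.

44.0 kN/m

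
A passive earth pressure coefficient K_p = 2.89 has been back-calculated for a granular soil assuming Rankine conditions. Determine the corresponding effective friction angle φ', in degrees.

29.1°

K_p = (1+sin φ)/(1−sin φ) ⇒ sin φ = (K_p − 1)/(K_p + 1) = 0.4859.
φ = arcsin(0.4859) = 29.07°.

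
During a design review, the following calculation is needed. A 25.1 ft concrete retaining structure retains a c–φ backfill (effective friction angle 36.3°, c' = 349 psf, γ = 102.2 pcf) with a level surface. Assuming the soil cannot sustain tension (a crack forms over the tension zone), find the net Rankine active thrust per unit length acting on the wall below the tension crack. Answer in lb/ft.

1760 lb/ft

K_a = 0.2563; √K_a = 0.5062.
Tension-crack depth z_c = 2c/(γ√K_a) = 2×349/(102.2×0.5062) = 13.49 ft.
σ_a at base = K_a γ H − 2c√K_a = 0.2563×102.2×25.1 − 2×349×0.5062 = 304.0 psf.
P_a = ½ × 304.0 × (H − z_c) = 0.5×304.0×11.61 = 1765 lb/ft.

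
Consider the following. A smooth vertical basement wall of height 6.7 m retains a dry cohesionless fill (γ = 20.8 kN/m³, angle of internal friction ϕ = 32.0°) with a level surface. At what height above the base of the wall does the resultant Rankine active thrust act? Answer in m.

K_a = 0.3073.
The pressure distribution is triangular, so the resultant acts at H/3 above the base = 6.7/3 = 2.233 m.

2.23 m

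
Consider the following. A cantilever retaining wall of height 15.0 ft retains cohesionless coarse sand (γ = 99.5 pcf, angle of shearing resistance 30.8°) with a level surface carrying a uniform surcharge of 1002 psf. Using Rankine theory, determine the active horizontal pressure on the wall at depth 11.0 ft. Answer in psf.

K_a = (1 − sin φ)/(1 + sin φ) = 0.3227.
σ_v = γz + q = 99.5 × 11.0 + 1002 = 2096 psf.
σ_h = K_a σ_v = 0.3227 × 2096 = 676.6 psf.

677 psf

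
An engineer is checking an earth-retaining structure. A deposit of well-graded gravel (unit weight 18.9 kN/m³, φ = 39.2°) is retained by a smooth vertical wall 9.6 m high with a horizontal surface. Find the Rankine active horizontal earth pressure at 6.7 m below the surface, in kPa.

K_a = (1 − sin φ)/(1 + sin φ) = 0.2255.
σ_h = K_a γ z = 0.2255 × 18.9 × 6.7 = 28.55 kPa.

28.6 kPa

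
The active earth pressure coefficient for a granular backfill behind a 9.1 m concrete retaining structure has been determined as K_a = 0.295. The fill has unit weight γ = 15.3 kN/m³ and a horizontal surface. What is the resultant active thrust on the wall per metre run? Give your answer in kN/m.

187 kN/m

P = ½ K_a γ H² = 0.5 × 0.295 × 15.3 × 9.1² = 186.9 kN/m.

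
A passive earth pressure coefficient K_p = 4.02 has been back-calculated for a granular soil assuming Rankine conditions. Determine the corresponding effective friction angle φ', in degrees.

K_p = (1+sin φ)/(1−sin φ) ⇒ sin φ = (K_p − 1)/(K_p + 1) = 0.6016.
φ = arcsin(0.6016) = 36.98°.

37.0°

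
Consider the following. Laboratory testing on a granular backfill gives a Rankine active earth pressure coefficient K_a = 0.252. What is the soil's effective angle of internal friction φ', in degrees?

36.7°

K_a = tan²(45° − φ/2) ⇒ 45° − φ/2 = arctan(√0.252) = 26.66°.
φ = 2(45° − 26.66°) = 36.69°.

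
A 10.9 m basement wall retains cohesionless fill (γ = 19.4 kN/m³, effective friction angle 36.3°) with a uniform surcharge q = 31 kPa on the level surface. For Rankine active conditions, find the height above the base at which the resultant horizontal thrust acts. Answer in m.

K_a = 0.2563.
Triangular part P₁ = ½K_aγH² = 295.3 at H/3 = 3.633 m; rectangular part P₂ = K_a q H = 86.59 at H/2 = 5.450 m.
ȳ = (P₁·3.633 + P₂·5.450)/(P₁+P₂) = 4.045 m.

4.05 m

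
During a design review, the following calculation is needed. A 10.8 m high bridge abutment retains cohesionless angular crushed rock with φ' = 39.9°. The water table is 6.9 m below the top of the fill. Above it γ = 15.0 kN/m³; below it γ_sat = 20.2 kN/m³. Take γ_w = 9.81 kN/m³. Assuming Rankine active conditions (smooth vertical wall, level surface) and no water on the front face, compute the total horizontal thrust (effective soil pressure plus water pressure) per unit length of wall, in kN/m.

258 kN/m

K_a = tan²(45° − φ/2) = 0.2184.
γ' = 20.2 − 9.81 = 10.39 kN/m³. Depth below WT = 3.9 m.
σ'_h at WT = K_a γ d_w = 22.61 kPa; at base = 22.61 + K_a γ' × 3.9 = 31.46 kPa.
P₁ (0–6.9 m) = ½×22.61×6.9 = 78.00. P₂ (6.9–10.8 m) = ½(22.61+31.46)×3.9 = 105.4.
P_w = ½ γ_w h₂² = 0.5×9.81×3.9² = 74.61. Total = 78.00+105.4+74.61 = 258.0 kN/m.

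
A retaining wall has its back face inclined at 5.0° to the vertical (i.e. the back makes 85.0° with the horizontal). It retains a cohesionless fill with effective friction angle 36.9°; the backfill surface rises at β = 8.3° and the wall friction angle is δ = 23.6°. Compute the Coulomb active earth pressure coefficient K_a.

K_a = sin²(α+φ) / [sin²α · sin(α−δ) · (1 + √{sin(φ+δ)sin(φ−β) / (sin(α−δ)sin(α+β))})²].
With α = 85.0°, φ = 36.9°, δ = 23.6°, β = 8.3°: K_a = 0.2898.

0.290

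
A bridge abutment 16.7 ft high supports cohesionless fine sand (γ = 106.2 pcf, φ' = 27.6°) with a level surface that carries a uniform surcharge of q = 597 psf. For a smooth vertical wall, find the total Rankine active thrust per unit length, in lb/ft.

9090 lb/ft

K_a = tan²(45° − φ/2) = 0.3668.
Soil triangle: ½ K_a γ H² = 0.5×0.3668×106.2×16.7² = 5432 lb/ft.
Surcharge rectangle: K_a q H = 0.3668×597×16.7 = 3657 lb/ft.
Total = 5432 + 3657 = 9088 lb/ft.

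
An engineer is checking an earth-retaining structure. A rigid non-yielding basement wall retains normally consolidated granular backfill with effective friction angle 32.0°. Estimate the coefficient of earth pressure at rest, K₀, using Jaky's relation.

K₀ = 1 − sin φ' = 1 − sin 32.0° = 0.4701.

0.470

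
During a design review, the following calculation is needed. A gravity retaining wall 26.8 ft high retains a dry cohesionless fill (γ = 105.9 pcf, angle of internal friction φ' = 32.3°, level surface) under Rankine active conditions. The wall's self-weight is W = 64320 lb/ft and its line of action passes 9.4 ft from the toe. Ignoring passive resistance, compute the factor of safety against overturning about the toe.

5.86

K_a = tan²(45° − 32.3°/2) = 0.3035.
P_a = ½K_aγH² = 0.5×0.3035×105.9×26.8² = 11540 lb/ft, acting at H/3 = 8.933 ft above the base.
Overturning moment M_o = P_a × H/3 = 11540 × 8.933 = 103100.
Resisting moment M_r = W × 9.4 = 64320 × 9.4 = 604600.
FS_overturning = M_r/M_o = 604600/103100 = 5.864.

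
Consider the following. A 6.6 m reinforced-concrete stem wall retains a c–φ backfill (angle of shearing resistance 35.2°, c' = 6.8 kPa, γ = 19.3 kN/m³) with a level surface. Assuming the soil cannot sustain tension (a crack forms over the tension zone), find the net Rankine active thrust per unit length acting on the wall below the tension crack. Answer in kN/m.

71.2 kN/m

K_a = 0.2687; √K_a = 0.5184.
Tension-crack depth z_c = 2c/(γ√K_a) = 2×6.8/(19.3×0.5184) = 1.359 m.
σ_a at base = K_a γ H − 2c√K_a = 0.2687×19.3×6.6 − 2×6.8×0.5184 = 27.18 kPa.
P_a = ½ × 27.18 × (H − z_c) = 0.5×27.18×5.241 = 71.21 kN/m.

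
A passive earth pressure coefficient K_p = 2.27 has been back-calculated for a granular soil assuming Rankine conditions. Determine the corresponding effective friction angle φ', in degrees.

22.9°

K_p = (1+sin φ)/(1−sin φ) ⇒ sin φ = (K_p − 1)/(K_p + 1) = 0.3884.
φ = arcsin(0.3884) = 22.85°.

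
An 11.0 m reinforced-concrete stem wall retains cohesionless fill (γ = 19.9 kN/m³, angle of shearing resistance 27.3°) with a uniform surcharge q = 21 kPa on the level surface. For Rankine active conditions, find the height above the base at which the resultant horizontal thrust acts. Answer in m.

K_a = 0.3711.
Triangular part P₁ = ½K_aγH² = 446.8 at H/3 = 3.667 m; rectangular part P₂ = K_a q H = 85.73 at H/2 = 5.500 m.
ȳ = (P₁·3.667 + P₂·5.500)/(P₁+P₂) = 3.962 m.

3.96 m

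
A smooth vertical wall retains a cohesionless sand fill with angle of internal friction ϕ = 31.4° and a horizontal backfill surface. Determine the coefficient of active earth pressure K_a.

0.315

K_a = tan²(45° − φ/2) = tan²(29.30°) = 0.3149.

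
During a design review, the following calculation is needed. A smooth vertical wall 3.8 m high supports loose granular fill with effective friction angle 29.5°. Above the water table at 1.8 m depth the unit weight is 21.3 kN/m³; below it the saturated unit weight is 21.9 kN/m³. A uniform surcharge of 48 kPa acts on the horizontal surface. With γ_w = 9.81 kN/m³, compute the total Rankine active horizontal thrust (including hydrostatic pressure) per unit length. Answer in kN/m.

K_a = tan²(45° − φ/2) = 0.3401.
γ' = 21.9 − 9.81 = 12.09 kN/m³. h₂ = H − d_w = 2.0 m.
σ'_h: at surface K_a·q = 16.32; at WT K_a(q+γd_w) = 29.36; at base K_a(q+γd_w+γ'h₂) = 37.59 kPa.
P₁ = ½(16.32+29.36)×1.8 = 41.12; P₂ = ½(29.36+37.59)×2.0 = 66.95; P_w = ½γ_w h₂² = 19.62.
Total = 41.12+66.95+19.62 = 127.7 kN/m.

128 kN/m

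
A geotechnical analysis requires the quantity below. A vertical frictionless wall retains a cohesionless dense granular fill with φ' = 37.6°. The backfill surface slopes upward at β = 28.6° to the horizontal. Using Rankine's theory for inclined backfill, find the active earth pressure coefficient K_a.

K_a = cos β · (cos β − √(cos²β − cos²φ)) / (cos β + √(cos²β − cos²φ)).
cos β = 0.8780, cos φ = 0.7923, √(cos²β − cos²φ) = 0.3783.
K_a = 0.8780 × (0.8780 − 0.3783)/(0.8780 + 0.3783) = 0.3492.

0.349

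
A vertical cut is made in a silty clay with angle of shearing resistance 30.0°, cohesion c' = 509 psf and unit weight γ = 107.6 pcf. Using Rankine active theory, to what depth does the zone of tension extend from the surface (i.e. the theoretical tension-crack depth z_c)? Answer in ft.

16.4 ft

K_a = tan²(45° − 30.0°/2) = 0.3333; √K_a = 0.5774.
The active pressure is zero where K_a γ z = 2c√K_a, so z_c = 2c/(γ√K_a) = 2×509/(107.6×0.5774) = 16.39 ft.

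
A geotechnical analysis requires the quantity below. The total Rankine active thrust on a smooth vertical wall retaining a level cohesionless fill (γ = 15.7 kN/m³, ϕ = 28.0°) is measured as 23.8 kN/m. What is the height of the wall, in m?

2.90 m

K_a = 0.3610. P_a = ½ K_a γ H² ⇒ H = √(2P_a/(K_a γ)).
H = √(2×23.8/(0.3610×15.7)) = 2.898 m.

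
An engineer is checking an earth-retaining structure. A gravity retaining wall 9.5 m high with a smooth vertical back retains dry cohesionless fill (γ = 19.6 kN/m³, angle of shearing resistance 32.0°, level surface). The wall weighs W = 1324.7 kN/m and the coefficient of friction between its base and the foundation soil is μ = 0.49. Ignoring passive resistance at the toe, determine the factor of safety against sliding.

2.39

K_a = tan²(45° − 32.0°/2) = 0.3073.
P_a = ½K_aγH² = 0.5×0.3073×19.6×9.5² = 271.8 kN/m, acting at H/3 = 3.167 m above the base.
FS_sliding = μW / P_a = 0.49×1324.7 / 271.8 = 2.389.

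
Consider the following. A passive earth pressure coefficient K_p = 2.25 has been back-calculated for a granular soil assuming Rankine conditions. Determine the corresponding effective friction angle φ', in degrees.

K_p = (1+sin φ)/(1−sin φ) ⇒ sin φ = (K_p − 1)/(K_p + 1) = 0.3846.
φ = arcsin(0.3846) = 22.62°.

22.6°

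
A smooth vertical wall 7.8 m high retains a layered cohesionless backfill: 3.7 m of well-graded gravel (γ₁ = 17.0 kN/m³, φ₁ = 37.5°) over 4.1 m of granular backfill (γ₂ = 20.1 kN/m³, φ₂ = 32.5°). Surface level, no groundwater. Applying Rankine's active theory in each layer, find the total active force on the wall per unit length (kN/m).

157 kN/m

K_a1 = tan²(45°−37.5°/2) = 0.2432; K_a2 = tan²(45°−32.5°/2) = 0.3010.
Layer 1: σ at base = K_a1 γ₁ h₁ = 15.30 kPa; P₁ = ½×15.30×3.7 = 28.30.
Layer 2: σ_v at top = γ₁h₁ = 62.90; σ_h top = K_a2×62.90 = 18.93; σ_h base = K_a2×(62.90+20.1×4.1) = 43.74.
P₂ = ½(18.93+43.74)×4.1 = 128.5. Total P_a = 28.30+128.5 = 156.8 kN/m.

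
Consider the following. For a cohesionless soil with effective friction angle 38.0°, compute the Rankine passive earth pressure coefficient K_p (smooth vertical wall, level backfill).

4.20

K_p = (1 + sin φ)/(1 − sin φ) = tan²(45° + 38.0°/2) = 4.204.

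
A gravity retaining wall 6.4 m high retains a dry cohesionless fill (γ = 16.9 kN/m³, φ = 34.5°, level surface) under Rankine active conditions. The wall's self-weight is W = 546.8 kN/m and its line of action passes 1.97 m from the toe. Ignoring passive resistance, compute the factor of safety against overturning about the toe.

5.27

K_a = tan²(45° − 34.5°/2) = 0.2768.
P_a = ½K_aγH² = 0.5×0.2768×16.9×6.4² = 95.81 kN/m, acting at H/3 = 2.133 m above the base.
Overturning moment M_o = P_a × H/3 = 95.81 × 2.133 = 204.4.
Resisting moment M_r = W × 1.97 = 546.8 × 1.97 = 1077.
FS_overturning = M_r/M_o = 1077/204.4 = 5.270.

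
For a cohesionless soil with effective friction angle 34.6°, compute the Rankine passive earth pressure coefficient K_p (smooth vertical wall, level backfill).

3.63

K_p = (1 + sin φ)/(1 − sin φ) = tan²(45° + 34.6°/2) = 3.628.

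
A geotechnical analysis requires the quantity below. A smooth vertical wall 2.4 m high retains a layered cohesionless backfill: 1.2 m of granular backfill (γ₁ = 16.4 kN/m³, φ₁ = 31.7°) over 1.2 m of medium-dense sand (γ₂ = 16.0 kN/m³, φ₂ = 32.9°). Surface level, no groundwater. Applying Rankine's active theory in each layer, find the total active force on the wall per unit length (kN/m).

14.1 kN/m

K_a1 = tan²(45°−31.7°/2) = 0.3111; K_a2 = tan²(45°−32.9°/2) = 0.2960.
Layer 1: σ at base = K_a1 γ₁ h₁ = 6.122 kPa; P₁ = ½×6.122×1.2 = 3.673.
Layer 2: σ_v at top = γ₁h₁ = 19.68; σ_h top = K_a2×19.68 = 5.826; σ_h base = K_a2×(19.68+16.0×1.2) = 11.51.
P₂ = ½(5.826+11.51)×1.2 = 10.40. Total P_a = 3.673+10.40 = 14.07 kN/m.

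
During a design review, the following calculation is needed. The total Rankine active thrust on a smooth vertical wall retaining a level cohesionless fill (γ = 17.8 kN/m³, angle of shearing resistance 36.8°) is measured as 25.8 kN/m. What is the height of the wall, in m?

3.40 m

K_a = 0.2508. P_a = ½ K_a γ H² ⇒ H = √(2P_a/(K_a γ)).
H = √(2×25.8/(0.2508×17.8)) = 3.400 m.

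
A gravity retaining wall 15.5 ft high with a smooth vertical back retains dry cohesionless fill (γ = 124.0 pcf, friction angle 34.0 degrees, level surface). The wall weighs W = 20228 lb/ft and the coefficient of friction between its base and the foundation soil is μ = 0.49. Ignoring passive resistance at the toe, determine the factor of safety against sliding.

K_a = tan²(45° − 34.0°/2) = 0.2827.
P_a = ½K_aγH² = 0.5×0.2827×124.0×15.5² = 4211 lb/ft, acting at H/3 = 5.167 ft above the base.
FS_sliding = μW / P_a = 0.49×20228 / 4211 = 2.354.

2.35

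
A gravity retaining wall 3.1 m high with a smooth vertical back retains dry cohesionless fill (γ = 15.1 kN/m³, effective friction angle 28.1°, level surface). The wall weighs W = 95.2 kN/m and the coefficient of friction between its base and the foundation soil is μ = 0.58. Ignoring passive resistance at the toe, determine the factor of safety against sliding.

K_a = tan²(45° − 28.1°/2) = 0.3596.
P_a = ½K_aγH² = 0.5×0.3596×15.1×3.1² = 26.09 kN/m, acting at H/3 = 1.033 m above the base.
FS_sliding = μW / P_a = 0.58×95.2 / 26.09 = 2.116.

2.12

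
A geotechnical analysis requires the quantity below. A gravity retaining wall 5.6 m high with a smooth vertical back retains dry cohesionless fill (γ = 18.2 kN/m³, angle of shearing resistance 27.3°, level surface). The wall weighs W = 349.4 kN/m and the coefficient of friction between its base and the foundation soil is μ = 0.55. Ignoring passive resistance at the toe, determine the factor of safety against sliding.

1.81

K_a = tan²(45° − 27.3°/2) = 0.3711.
P_a = ½K_aγH² = 0.5×0.3711×18.2×5.6² = 105.9 kN/m, acting at H/3 = 1.867 m above the base.
FS_sliding = μW / P_a = 0.55×349.4 / 105.9 = 1.814.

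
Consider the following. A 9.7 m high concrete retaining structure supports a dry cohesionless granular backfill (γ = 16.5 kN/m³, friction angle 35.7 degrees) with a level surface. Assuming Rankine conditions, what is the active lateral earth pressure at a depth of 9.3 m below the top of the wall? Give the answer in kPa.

40.4 kPa

K_a = (1 − sin φ)/(1 + sin φ) = 0.2630.
σ_h = K_a γ z = 0.2630 × 16.5 × 9.3 = 40.36 kPa.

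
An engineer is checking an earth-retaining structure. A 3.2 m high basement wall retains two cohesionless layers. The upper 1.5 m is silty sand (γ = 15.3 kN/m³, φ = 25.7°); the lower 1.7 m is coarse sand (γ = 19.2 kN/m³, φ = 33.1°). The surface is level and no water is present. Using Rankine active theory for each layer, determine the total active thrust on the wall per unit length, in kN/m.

26.4 kN/m

K_a1 = tan²(45°−25.7°/2) = 0.3950; K_a2 = tan²(45°−33.1°/2) = 0.2936.
Layer 1: σ at base = K_a1 γ₁ h₁ = 9.066 kPa; P₁ = ½×9.066×1.5 = 6.799.
Layer 2: σ_v at top = γ₁h₁ = 22.95; σ_h top = K_a2×22.95 = 6.738; σ_h base = K_a2×(22.95+19.2×1.7) = 16.32.
P₂ = ½(6.738+16.32)×1.7 = 19.60. Total P_a = 6.799+19.60 = 26.40 kN/m.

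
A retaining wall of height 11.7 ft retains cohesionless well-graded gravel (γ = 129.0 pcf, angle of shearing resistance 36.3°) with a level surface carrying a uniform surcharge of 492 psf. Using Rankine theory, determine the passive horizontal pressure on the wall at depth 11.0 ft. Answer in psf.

K_p = (1 + sin φ)/(1 − sin φ) = 3.902.
σ_v = γz + q = 129.0 × 11.0 + 492 = 1911 psf.
σ_h = K_p σ_v = 3.902 × 1911 = 7457 psf.

7460 psf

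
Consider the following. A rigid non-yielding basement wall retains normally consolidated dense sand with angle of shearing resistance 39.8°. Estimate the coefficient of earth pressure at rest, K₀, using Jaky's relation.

0.360

K₀ = 1 − sin φ' = 1 − sin 39.8° = 0.3599.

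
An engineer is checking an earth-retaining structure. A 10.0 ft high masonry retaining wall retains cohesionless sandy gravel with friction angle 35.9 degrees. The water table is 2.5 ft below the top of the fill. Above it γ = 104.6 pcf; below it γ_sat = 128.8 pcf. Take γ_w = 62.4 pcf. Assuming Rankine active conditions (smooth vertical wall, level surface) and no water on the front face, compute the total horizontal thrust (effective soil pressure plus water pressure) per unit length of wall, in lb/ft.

K_a = tan²(45° − φ/2) = 0.2607.
γ' = 128.8 − 62.4 = 66.40 pcf. Depth below WT = 7.5 ft.
σ'_h at WT = K_a γ d_w = 68.18 psf; at base = 68.18 + K_a γ' × 7.5 = 198.0 psf.
P₁ (0–2.5 ft) = ½×68.18×2.5 = 85.23. P₂ (2.5–10.0 ft) = ½(68.18+198.0)×7.5 = 998.3.
P_w = ½ γ_w h₂² = 0.5×62.4×7.5² = 1755. Total = 85.23+998.3+1755 = 2839 lb/ft.

2840 lb/ft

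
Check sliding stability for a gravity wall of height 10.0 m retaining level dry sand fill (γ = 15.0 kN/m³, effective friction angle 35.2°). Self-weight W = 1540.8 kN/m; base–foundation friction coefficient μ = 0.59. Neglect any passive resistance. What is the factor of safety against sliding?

K_a = tan²(45° − 35.2°/2) = 0.2687.
P_a = ½K_aγH² = 0.5×0.2687×15.0×10.0² = 201.5 kN/m, acting at H/3 = 3.333 m above the base.
FS_sliding = μW / P_a = 0.59×1540.8 / 201.5 = 4.511.

4.51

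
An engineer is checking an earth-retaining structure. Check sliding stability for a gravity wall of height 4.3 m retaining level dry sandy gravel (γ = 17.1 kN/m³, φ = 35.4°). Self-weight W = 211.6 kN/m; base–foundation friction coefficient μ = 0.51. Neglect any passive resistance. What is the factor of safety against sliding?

K_a = tan²(45° − 35.4°/2) = 0.2664.
P_a = ½K_aγH² = 0.5×0.2664×17.1×4.3² = 42.11 kN/m, acting at H/3 = 1.433 m above the base.
FS_sliding = μW / P_a = 0.51×211.6 / 42.11 = 2.562.

2.56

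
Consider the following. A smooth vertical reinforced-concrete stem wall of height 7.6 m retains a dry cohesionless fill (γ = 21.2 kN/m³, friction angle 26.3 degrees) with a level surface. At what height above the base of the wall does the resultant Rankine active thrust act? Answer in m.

K_a = 0.3859.
The pressure distribution is triangular, so the resultant acts at H/3 above the base = 7.6/3 = 2.533 m.

2.53 m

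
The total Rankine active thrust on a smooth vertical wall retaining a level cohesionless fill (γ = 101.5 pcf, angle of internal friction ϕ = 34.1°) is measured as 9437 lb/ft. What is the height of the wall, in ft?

25.7 ft

K_a = 0.2815. P_a = ½ K_a γ H² ⇒ H = √(2P_a/(K_a γ)).
H = √(2×9437/(0.2815×101.5)) = 25.70 ft.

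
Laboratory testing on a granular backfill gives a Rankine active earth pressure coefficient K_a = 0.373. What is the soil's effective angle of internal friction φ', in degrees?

27.2°

K_a = tan²(45° − φ/2) ⇒ 45° − φ/2 = arctan(√0.373) = 31.41°.
φ = 2(45° − 31.41°) = 27.17°.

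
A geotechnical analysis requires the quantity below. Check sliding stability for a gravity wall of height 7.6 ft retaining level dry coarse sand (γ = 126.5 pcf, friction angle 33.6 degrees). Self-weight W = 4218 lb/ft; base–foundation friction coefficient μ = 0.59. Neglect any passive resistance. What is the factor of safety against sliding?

2.37

K_a = tan²(45° − 33.6°/2) = 0.2875.
P_a = ½K_aγH² = 0.5×0.2875×126.5×7.6² = 1050 lb/ft, acting at H/3 = 2.533 ft above the base.
FS_sliding = μW / P_a = 0.59×4218 / 1050 = 2.369.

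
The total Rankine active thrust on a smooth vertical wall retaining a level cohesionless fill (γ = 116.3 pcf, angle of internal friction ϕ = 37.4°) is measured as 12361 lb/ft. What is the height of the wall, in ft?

K_a = 0.2443. P_a = ½ K_a γ H² ⇒ H = √(2P_a/(K_a γ)).
H = √(2×12361/(0.2443×116.3)) = 29.50 ft.

29.5 ft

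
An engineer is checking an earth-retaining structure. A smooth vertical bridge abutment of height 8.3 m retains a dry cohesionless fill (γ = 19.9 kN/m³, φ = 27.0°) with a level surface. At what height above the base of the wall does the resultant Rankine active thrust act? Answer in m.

K_a = 0.3755.
The pressure distribution is triangular, so the resultant acts at H/3 above the base = 8.3/3 = 2.767 m.

2.77 m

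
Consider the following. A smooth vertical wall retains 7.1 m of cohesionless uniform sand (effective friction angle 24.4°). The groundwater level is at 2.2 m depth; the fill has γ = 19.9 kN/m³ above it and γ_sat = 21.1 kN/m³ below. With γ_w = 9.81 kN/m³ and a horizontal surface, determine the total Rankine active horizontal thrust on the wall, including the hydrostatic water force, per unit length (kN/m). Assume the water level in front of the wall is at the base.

283 kN/m

K_a = tan²(45° − φ/2) = 0.4153.
γ' = 21.1 − 9.81 = 11.29 kN/m³. Depth below WT = 4.9 m.
σ'_h at WT = K_a γ d_w = 18.18 kPa; at base = 18.18 + K_a γ' × 4.9 = 41.16 kPa.
P₁ (0–2.2 m) = ½×18.18×2.2 = 20.00. P₂ (2.2–7.1 m) = ½(18.18+41.16)×4.9 = 145.4.
P_w = ½ γ_w h₂² = 0.5×9.81×4.9² = 117.8. Total = 20.00+145.4+117.8 = 283.2 kN/m.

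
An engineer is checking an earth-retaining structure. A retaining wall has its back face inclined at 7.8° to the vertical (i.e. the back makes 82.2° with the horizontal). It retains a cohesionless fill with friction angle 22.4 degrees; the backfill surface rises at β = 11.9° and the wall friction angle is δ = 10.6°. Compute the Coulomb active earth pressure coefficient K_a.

K_a = sin²(α+φ) / [sin²α · sin(α−δ) · (1 + √{sin(φ+δ)sin(φ−β) / (sin(α−δ)sin(α+β))})²].
With α = 82.2°, φ = 22.4°, δ = 10.6°, β = 11.9°: K_a = 0.5737.

0.574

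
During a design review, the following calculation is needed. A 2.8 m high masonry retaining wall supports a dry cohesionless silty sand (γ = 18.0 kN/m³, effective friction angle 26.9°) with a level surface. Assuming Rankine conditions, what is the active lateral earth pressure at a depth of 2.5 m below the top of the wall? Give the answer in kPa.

17.0 kPa

K_a = (1 − sin φ)/(1 + sin φ) = 0.3770.
σ_h = K_a γ z = 0.3770 × 18.0 × 2.5 = 16.96 kPa.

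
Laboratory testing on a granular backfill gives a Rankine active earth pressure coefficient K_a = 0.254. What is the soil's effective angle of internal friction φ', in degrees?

36.5°

K_a = tan²(45° − φ/2) ⇒ 45° − φ/2 = arctan(√0.254) = 26.75°.
φ = 2(45° − 26.75°) = 36.51°.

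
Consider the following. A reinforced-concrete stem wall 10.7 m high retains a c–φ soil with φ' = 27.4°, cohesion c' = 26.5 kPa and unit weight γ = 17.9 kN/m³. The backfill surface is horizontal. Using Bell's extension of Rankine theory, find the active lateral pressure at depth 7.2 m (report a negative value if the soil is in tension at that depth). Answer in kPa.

15.4 kPa

K_a = (1 − sin φ)/(1 + sin φ) = 0.3697.
σ_a = K_a γ z − 2c√K_a = 0.3697×17.9×7.2 − 2×26.5×0.6080 = 15.42 kPa.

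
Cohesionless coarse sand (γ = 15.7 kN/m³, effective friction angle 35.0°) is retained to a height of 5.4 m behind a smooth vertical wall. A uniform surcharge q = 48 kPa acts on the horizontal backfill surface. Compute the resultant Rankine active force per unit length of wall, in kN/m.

K_a = tan²(45° − φ/2) = 0.2710.
Soil triangle: ½ K_a γ H² = 0.5×0.2710×15.7×5.4² = 62.03 kN/m.
Surcharge rectangle: K_a q H = 0.2710×48×5.4 = 70.24 kN/m.
Total = 62.03 + 70.24 = 132.3 kN/m.

132 kN/m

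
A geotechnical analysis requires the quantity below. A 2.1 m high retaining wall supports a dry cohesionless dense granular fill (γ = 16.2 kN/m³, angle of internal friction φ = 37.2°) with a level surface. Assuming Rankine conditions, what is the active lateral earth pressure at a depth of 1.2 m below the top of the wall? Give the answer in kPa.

4.79 kPa

K_a = (1 − sin φ)/(1 + sin φ) = 0.2464.
σ_h = K_a γ z = 0.2464 × 16.2 × 1.2 = 4.790 kPa.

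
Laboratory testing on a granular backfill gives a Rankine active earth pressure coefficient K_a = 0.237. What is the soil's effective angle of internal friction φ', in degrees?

38.1°

K_a = tan²(45° − φ/2) ⇒ 45° − φ/2 = arctan(√0.237) = 25.96°.
φ = 2(45° − 25.96°) = 38.08°.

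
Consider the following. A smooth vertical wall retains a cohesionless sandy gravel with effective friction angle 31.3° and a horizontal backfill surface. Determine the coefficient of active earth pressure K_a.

K_a = tan²(45° − φ/2) = tan²(29.35°) = 0.3162.

0.316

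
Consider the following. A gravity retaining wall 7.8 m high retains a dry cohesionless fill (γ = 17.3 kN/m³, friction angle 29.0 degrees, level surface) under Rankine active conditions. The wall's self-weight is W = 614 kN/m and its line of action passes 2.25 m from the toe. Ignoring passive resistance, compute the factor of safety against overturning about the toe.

K_a = tan²(45° − 29.0°/2) = 0.3470.
P_a = ½K_aγH² = 0.5×0.3470×17.3×7.8² = 182.6 kN/m, acting at H/3 = 2.600 m above the base.
Overturning moment M_o = P_a × H/3 = 182.6 × 2.600 = 474.8.
Resisting moment M_r = W × 2.25 = 614 × 2.25 = 1382.
FS_overturning = M_r/M_o = 1382/474.8 = 2.910.

2.91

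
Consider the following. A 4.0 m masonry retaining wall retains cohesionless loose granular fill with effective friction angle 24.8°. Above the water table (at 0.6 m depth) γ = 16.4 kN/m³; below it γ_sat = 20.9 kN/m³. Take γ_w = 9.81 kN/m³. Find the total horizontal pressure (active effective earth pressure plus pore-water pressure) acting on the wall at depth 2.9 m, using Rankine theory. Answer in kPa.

37.0 kPa

K_a = (1 − sin φ)/(1 + sin φ) = 0.4090.
γ' = 20.9 − 9.81 = 11.09 kN/m³.
Effective vertical stress at 2.9 m: σ'_v = 16.4×0.6 + 11.09×2.30 = 35.35 kPa.
σ'_h = K_a σ'_v = 0.4090 × 35.35 = 14.46 kPa; u = γ_w × 2.30 = 22.56 kPa.
Total σ_h = 14.46 + 22.56 = 37.02 kPa.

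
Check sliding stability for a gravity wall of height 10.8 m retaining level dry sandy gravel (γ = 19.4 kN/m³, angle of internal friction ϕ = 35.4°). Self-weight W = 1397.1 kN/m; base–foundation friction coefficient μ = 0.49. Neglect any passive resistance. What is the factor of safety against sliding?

2.27

K_a = tan²(45° − 35.4°/2) = 0.2664.
P_a = ½K_aγH² = 0.5×0.2664×19.4×10.8² = 301.4 kN/m, acting at H/3 = 3.600 m above the base.
FS_sliding = μW / P_a = 0.49×1397.1 / 301.4 = 2.271.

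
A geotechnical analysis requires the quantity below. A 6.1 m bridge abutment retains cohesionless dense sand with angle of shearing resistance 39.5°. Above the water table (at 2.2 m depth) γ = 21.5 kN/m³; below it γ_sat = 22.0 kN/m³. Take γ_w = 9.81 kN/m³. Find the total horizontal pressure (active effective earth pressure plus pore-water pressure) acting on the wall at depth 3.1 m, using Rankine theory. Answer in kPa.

K_a = (1 − sin φ)/(1 + sin φ) = 0.2224.
γ' = 22.0 − 9.81 = 12.19 kN/m³.
Effective vertical stress at 3.1 m: σ'_v = 21.5×2.2 + 12.19×0.900 = 58.27 kPa.
σ'_h = K_a σ'_v = 0.2224 × 58.27 = 12.96 kPa; u = γ_w × 0.900 = 8.829 kPa.
Total σ_h = 12.96 + 8.829 = 21.79 kPa.

21.8 kPa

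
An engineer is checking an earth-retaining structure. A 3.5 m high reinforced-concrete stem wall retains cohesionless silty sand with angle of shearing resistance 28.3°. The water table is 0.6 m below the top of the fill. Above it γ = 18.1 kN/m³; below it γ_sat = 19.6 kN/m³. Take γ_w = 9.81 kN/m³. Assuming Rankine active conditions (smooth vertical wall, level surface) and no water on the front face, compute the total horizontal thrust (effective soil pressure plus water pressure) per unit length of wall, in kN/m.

K_a = tan²(45° − φ/2) = 0.3568.
γ' = 19.6 − 9.81 = 9.790 kN/m³. Depth below WT = 2.9 m.
σ'_h at WT = K_a γ d_w = 3.875 kPa; at base = 3.875 + K_a γ' × 2.9 = 14.00 kPa.
P₁ (0–0.6 m) = ½×3.875×0.6 = 1.162. P₂ (0.6–3.5 m) = ½(3.875+14.00)×2.9 = 25.92.
P_w = ½ γ_w h₂² = 0.5×9.81×2.9² = 41.25. Total = 1.162+25.92+41.25 = 68.34 kN/m.

68.3 kN/m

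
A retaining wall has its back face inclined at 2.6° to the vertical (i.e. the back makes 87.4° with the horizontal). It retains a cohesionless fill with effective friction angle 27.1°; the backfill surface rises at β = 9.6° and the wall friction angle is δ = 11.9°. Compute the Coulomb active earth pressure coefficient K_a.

K_a = sin²(α+φ) / [sin²α · sin(α−δ) · (1 + √{sin(φ+δ)sin(φ−β) / (sin(α−δ)sin(α+β))})²].
With α = 87.4°, φ = 27.1°, δ = 11.9°, β = 9.6°: K_a = 0.4112.

0.411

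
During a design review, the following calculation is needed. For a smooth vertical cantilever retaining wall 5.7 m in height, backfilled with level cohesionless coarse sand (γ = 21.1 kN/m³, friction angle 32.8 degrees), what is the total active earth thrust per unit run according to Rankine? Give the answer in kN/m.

102 kN/m

K_a = tan²(45° − φ/2) = 0.2973.
P_a = ½ K_a γ H² = 0.5 × 0.2973 × 21.1 × 5.7² = 101.9 kN/m.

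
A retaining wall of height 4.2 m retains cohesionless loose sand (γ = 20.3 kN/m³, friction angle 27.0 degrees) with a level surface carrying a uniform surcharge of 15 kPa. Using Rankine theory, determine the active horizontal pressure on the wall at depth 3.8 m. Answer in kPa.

K_a = (1 − sin φ)/(1 + sin φ) = 0.3755.
σ_v = γz + q = 20.3 × 3.8 + 15 = 92.14 kPa.
σ_h = K_a σ_v = 0.3755 × 92.14 = 34.60 kPa.

34.6 kPa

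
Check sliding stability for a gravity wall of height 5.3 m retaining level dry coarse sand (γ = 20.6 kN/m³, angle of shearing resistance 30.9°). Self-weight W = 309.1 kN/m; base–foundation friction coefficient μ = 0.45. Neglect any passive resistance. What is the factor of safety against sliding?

1.50

K_a = tan²(45° − 30.9°/2) = 0.3214.
P_a = ½K_aγH² = 0.5×0.3214×20.6×5.3² = 92.99 kN/m, acting at H/3 = 1.767 m above the base.
FS_sliding = μW / P_a = 0.45×309.1 / 92.99 = 1.496.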